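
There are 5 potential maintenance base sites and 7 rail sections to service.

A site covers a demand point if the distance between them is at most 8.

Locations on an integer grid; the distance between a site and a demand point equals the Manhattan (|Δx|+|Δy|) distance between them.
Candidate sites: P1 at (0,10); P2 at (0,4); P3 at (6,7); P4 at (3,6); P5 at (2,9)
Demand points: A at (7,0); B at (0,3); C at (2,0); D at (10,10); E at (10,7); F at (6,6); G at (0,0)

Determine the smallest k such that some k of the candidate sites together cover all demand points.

2

Coverage sets (demand points within 8 of each site):
  P1: {B}
  P2: {B, C, F, G}
  P3: {A, D, E, F}
  P4: {B, C, E, F}
  P5: {B, F}
No single site covers all 7 demand points.
But {P2, P3} covers everything, so the minimum is 2.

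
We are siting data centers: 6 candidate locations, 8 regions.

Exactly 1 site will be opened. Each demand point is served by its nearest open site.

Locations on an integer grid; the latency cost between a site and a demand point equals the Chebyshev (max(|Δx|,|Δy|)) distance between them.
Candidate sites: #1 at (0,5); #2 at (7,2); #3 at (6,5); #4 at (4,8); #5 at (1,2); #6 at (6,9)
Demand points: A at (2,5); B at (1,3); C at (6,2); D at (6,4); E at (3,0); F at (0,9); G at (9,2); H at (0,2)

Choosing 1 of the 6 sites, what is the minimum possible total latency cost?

Open {#5}.
  A→#5 3, B→#5 1, C→#5 5, D→#5 5, E→#5 2, F→#5 7, G→#5 8, H→#5 1  ⇒ total 32.
Compare {#3}: total 33.
Compare {#2}: total 34.
No size-1 selection does better; minimum is 32.

32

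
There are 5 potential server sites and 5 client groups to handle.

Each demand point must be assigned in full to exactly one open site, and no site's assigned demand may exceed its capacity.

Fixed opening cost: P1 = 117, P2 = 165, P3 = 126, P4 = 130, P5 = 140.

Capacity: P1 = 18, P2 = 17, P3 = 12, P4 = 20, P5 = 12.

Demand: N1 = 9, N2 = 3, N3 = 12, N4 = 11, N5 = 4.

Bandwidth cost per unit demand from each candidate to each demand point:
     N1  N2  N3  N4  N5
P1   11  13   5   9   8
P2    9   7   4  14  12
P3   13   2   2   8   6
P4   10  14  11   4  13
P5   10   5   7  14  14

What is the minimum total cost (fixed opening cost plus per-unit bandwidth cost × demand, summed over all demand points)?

597

Open {P1, P3, P4}; cheapest assignment that respects the capacities:
  P1 (cap 18, load 12): N3 — cost 12×5 = 60
  P3 (cap 12, load 7): N2, N5 — cost 3×2 + 4×6 = 30
  P4 (cap 20, load 20): N1, N4 — cost 9×10 + 11×4 = 134
  Shipping 224, fixed 373 → total 597.
  Any other capacity-feasible assignment to {P1, P3, P4} ships for at least 224.
Compare {P3, P4, P5}: its best feasible assignment gives total 621.
Compare {P1, P4, P5}: its best feasible assignment gives total 628.
Every other set of open sites that can feasibly serve all demand totals ≥ 621 even under its best assignment. Minimum: 597.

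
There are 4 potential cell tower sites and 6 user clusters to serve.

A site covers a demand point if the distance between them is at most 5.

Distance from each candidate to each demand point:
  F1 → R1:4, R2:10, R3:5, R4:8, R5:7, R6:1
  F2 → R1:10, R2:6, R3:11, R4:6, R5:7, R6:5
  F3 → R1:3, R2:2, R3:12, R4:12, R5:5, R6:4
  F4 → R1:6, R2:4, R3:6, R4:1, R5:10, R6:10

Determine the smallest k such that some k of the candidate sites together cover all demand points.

3

Coverage sets (demand points within 5 of each site):
  F1: {R1, R3, R6}
  F2: {R6}
  F3: {R1, R2, R5, R6}
  F4: {R2, R4}
No 2 sites suffice: every size-2 union leaves at least one demand point uncovered.
But {F1, F3, F4} covers everything, so the minimum is 3.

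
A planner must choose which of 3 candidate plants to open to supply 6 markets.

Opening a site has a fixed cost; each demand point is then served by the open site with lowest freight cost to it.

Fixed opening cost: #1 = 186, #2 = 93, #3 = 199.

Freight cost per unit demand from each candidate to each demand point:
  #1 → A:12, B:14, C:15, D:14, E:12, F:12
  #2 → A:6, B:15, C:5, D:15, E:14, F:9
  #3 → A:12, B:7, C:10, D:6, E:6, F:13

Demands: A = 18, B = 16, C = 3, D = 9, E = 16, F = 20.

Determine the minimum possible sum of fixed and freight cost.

857

Open {#2, #3}: assign each demand point to its cheapest open site.
  A→#2 18×6=108, B→#3 16×7=112, C→#2 3×5=15, D→#3 9×6=54, E→#3 16×6=96, F→#2 20×9=180
  freight cost 565, fixed 292 → total 857.
Compare {#3}: freight cost 768 + fixed 199 = 967.
Compare {#2}: freight cost 902 + fixed 93 = 995.
Compare {#1, #2, #3}: freight cost 565 + fixed 478 = 1043.
All other subsets cost ≥ 967. Minimum total cost: 857.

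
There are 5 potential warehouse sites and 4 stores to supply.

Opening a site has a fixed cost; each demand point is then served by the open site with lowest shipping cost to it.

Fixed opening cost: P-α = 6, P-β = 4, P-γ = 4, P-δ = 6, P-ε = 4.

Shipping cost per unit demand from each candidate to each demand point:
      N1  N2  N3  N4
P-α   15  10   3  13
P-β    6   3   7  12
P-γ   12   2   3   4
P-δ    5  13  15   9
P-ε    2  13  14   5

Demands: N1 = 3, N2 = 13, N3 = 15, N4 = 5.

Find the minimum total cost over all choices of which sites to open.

Open {P-γ, P-ε}: assign each demand point to its cheapest open site.
  N1→P-ε 3×2=6, N2→P-γ 13×2=26, N3→P-γ 15×3=45, N4→P-γ 5×4=20
  shipping cost 97, fixed 8 → total 105.
Compare {P-β, P-γ, P-ε}: shipping cost 97 + fixed 12 = 109.
Compare {P-α, P-γ, P-ε}: shipping cost 97 + fixed 14 = 111.
Compare {P-γ, P-δ, P-ε}: shipping cost 97 + fixed 14 = 111.
All other subsets cost ≥ 109. Minimum total cost: 105.

105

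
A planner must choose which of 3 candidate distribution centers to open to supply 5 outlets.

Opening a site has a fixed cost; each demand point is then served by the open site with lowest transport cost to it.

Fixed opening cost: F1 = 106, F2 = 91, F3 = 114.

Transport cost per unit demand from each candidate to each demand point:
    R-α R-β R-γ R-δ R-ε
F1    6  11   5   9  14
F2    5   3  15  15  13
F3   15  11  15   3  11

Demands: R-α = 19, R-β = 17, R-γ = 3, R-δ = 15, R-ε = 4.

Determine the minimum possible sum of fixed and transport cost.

485

Open {F2, F3}: assign each demand point to its cheapest open site.
  R-α→F2 19×5=95, R-β→F2 17×3=51, R-γ→F2 3×15=45, R-δ→F3 15×3=45, R-ε→F3 4×11=44
  transport cost 280, fixed 205 → total 485.
Compare {F1, F2}: transport cost 348 + fixed 197 = 545.
Compare {F2}: transport cost 468 + fixed 91 = 559.
Compare {F1, F2, F3}: transport cost 250 + fixed 311 = 561.
All other subsets cost ≥ 545. Minimum total cost: 485.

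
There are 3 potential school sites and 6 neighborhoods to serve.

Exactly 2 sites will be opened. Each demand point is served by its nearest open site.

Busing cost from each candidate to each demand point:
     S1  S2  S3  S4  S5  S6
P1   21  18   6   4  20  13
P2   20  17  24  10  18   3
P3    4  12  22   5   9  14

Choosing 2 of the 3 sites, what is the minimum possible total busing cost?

Open {P1, P3}.
  S1→P3 4, S2→P3 12, S3→P1 6, S4→P1 4, S5→P3 9, S6→P1 13  ⇒ total 48.
Compare {P2, P3}: total 55.
Compare {P1, P2}: total 68.

48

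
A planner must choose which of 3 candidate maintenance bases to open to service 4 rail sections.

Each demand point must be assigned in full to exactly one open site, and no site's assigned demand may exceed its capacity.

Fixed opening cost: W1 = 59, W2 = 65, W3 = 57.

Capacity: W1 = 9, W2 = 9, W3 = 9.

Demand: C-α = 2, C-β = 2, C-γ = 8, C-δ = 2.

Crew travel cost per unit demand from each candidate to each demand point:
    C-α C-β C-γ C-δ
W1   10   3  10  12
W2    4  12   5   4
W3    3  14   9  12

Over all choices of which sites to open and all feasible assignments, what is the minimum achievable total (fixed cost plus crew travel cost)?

214

Open {W1, W2}; cheapest assignment that respects the capacities:
  W1 (cap 9, load 6): C-α, C-β, C-δ — cost 2×10 + 2×3 + 2×12 = 50
  W2 (cap 9, load 8): C-γ — cost 8×5 = 40
  Shipping 90, fixed 124 → total 214.
  Any other capacity-feasible assignment to {W1, W2} ships for at least 90.
Compare {W2, W3}: its best feasible assignment gives total 220.
Compare {W1, W3}: its best feasible assignment gives total 238.
Every other set of open sites that can feasibly serve all demand totals ≥ 220 even under its best assignment. Minimum: 214.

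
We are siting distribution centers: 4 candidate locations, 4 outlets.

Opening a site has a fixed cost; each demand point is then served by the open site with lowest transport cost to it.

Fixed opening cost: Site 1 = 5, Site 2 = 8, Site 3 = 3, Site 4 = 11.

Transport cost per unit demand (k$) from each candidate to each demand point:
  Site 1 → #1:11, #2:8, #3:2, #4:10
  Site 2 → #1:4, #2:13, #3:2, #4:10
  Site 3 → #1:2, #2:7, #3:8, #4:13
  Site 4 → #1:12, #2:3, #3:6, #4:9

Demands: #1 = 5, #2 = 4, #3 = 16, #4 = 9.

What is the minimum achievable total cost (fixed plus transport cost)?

Open {Site 1, Site 3, Site 4}: assign each demand point to its cheapest open site.
  #1→Site 3 5×2=10, #2→Site 4 4×3=12, #3→Site 1 16×2=32, #4→Site 4 9×9=81
  transport cost 135, fixed 19 → total 154.
Compare {Site 2, Site 3, Site 4}: transport cost 135 + fixed 22 = 157.
Compare {Site 1, Site 2, Site 3, Site 4}: transport cost 135 + fixed 27 = 162.
Compare {Site 2, Site 4}: transport cost 145 + fixed 19 = 164.
All other subsets cost ≥ 157. Minimum total cost: 154.

154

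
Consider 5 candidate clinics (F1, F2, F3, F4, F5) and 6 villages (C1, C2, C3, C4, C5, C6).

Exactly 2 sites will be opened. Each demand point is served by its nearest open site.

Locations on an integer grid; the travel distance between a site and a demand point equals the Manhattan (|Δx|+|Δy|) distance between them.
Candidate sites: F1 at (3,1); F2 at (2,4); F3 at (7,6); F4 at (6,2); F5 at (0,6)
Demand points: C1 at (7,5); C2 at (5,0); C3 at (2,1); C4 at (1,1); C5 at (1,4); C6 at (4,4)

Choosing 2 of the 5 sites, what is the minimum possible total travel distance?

15

Open {F1, F2}.
  C1→F2 6, C2→F1 3, C3→F1 1, C4→F1 2, C5→F2 1, C6→F2 2  ⇒ total 15.
Compare {F1, F3}: total 16.
Compare {F2, F4}: total 17.
No size-2 selection does better; minimum is 15.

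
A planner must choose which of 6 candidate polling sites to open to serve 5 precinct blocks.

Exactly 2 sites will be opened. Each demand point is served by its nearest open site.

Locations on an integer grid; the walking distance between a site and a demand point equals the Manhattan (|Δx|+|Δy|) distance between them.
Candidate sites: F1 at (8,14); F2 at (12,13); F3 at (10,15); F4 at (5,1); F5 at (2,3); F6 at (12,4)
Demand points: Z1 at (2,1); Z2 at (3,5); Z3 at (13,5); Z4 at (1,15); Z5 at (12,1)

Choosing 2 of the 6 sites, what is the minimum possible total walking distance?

23

Open {F5, F6}.
  Z1→F5 2, Z2→F5 3, Z3→F6 2, Z4→F5 13, Z5→F6 3  ⇒ total 23.
Compare {F4, F6}: total 32.
Compare {F1, F4}: total 36.
No size-2 selection does better; minimum is 23.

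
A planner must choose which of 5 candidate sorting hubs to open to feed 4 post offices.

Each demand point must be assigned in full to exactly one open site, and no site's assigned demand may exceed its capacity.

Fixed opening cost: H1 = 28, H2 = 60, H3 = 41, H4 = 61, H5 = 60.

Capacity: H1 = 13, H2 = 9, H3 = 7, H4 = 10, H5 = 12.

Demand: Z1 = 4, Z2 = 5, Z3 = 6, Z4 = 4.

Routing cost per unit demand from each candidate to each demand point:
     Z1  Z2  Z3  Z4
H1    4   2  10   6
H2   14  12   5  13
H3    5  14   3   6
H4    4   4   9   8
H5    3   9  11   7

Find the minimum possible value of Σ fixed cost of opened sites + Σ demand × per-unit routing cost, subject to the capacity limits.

137

Open {H1, H3}; cheapest assignment that respects the capacities:
  H1 (cap 13, load 13): Z1, Z2, Z4 — cost 4×4 + 5×2 + 4×6 = 50
  H3 (cap 7, load 6): Z3 — cost 6×3 = 18
  Shipping 68, fixed 69 → total 137.
  Any other capacity-feasible assignment to {H1, H3} ships for at least 68.
Compare {H1, H2}: its best feasible assignment gives total 168.
Compare {H1, H4}: its best feasible assignment gives total 193.
Every other set of open sites that can feasibly serve all demand totals ≥ 168 even under its best assignment. Minimum: 137.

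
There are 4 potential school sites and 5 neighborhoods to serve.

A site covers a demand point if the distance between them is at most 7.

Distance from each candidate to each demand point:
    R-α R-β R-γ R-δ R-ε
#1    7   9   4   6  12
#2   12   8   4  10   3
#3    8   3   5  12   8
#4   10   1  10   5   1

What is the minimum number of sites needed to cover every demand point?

Coverage sets (demand points within 7 of each site):
  #1: {R-α, R-γ, R-δ}
  #2: {R-γ, R-ε}
  #3: {R-β, R-γ}
  #4: {R-β, R-δ, R-ε}
No single site covers all 5 demand points.
But {#1, #4} covers everything, so the minimum is 2.

2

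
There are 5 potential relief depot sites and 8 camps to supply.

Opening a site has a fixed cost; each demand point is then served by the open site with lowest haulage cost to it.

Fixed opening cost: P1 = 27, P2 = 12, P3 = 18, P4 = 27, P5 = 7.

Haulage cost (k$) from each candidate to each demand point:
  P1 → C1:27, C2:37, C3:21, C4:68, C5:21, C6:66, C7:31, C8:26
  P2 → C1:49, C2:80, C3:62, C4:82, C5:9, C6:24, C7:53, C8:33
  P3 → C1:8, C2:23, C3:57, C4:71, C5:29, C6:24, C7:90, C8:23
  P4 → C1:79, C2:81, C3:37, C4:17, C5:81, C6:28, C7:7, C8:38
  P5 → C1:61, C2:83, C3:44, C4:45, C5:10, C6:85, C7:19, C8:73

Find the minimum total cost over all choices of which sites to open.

201

Open {P3, P4, P5}: assign each demand point to its cheapest open site.
  C1→P3 8, C2→P3 23, C3→P4 37, C4→P4 17, C5→P5 10, C6→P3 24, C7→P4 7, C8→P3 23
  haulage cost 149, fixed 52 → total 201.
Compare {P2, P3, P4}: haulage cost 148 + fixed 57 = 205.
Compare {P1, P3, P4, P5}: haulage cost 133 + fixed 79 = 212.
Compare {P2, P3, P4, P5}: haulage cost 148 + fixed 64 = 212.
All other subsets cost ≥ 205. Minimum total cost: 201.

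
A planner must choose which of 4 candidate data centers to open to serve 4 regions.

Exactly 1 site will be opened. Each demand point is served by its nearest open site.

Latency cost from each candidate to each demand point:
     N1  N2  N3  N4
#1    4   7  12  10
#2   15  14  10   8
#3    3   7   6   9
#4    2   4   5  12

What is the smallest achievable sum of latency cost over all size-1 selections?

Open {#4}.
  N1→#4 2, N2→#4 4, N3→#4 5, N4→#4 12  ⇒ total 23.
Compare {#3}: total 25.
Compare {#1}: total 33.
No size-1 selection does better; minimum is 23.

23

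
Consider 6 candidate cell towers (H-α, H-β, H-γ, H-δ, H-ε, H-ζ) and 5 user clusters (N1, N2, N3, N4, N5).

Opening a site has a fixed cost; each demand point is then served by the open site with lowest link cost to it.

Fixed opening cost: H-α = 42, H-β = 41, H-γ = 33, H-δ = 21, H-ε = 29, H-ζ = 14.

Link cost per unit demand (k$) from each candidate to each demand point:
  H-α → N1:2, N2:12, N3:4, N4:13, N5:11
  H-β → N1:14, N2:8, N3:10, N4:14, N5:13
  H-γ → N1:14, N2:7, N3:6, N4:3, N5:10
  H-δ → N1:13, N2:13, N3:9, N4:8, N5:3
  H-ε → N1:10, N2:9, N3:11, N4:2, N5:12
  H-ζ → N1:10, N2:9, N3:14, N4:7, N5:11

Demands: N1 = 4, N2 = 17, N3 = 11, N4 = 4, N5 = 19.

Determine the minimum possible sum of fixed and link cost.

Open {H-α, H-γ, H-δ}: assign each demand point to its cheapest open site.
  N1→H-α 4×2=8, N2→H-γ 17×7=119, N3→H-α 11×4=44, N4→H-γ 4×3=12, N5→H-δ 19×3=57
  link cost 240, fixed 96 → total 336.
Compare {H-α, H-γ, H-δ, H-ζ}: link cost 240 + fixed 110 = 350.
Compare {H-γ, H-δ}: link cost 306 + fixed 54 = 360.
Compare {H-α, H-γ, H-δ, H-ε}: link cost 236 + fixed 125 = 361.
All other subsets cost ≥ 350. Minimum total cost: 336.

336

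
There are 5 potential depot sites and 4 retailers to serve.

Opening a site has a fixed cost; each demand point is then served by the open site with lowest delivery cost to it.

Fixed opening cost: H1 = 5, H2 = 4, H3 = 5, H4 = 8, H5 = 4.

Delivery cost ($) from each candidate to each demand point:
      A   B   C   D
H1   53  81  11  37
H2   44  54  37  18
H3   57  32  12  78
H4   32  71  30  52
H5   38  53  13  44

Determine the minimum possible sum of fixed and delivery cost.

111

Open {H2, H3, H4}: assign each demand point to its cheapest open site.
  A→H4 32, B→H3 32, C→H3 12, D→H2 18
  delivery cost 94, fixed 17 → total 111.
Compare {H2, H3, H5}: delivery cost 100 + fixed 13 = 113.
Compare {H2, H3}: delivery cost 106 + fixed 9 = 115.
Compare {H1, H2, H3, H4}: delivery cost 93 + fixed 22 = 115.
All other subsets cost ≥ 113. Minimum total cost: 111.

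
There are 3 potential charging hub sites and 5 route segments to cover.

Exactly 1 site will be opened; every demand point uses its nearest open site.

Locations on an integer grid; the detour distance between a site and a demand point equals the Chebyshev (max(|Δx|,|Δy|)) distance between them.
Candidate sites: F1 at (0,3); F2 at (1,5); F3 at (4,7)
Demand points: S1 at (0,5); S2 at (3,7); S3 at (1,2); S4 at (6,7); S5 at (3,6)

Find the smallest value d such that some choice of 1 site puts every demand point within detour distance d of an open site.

5

Open {F2}.
  Farthest demand point is S4 at detour distance 5 (to F2); all others are ≤ 5.
With {F3} the worst case is 5.
With {F1} the worst case is 6.
No size-1 selection achieves below 5.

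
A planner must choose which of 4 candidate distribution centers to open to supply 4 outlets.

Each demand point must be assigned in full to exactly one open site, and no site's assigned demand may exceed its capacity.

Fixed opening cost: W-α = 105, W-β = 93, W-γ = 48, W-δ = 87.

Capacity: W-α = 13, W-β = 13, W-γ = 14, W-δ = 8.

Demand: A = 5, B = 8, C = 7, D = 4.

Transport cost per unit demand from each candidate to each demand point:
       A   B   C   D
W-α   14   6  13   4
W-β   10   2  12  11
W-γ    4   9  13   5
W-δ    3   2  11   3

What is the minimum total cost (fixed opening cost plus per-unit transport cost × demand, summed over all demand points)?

312

Open {W-β, W-γ}; cheapest assignment that respects the capacities:
  W-β (cap 13, load 12): B, D — cost 8×2 + 4×11 = 60
  W-γ (cap 14, load 12): A, C — cost 5×4 + 7×13 = 111
  Shipping 171, fixed 141 → total 312.
  Any other capacity-feasible assignment to {W-β, W-γ} ships for at least 171.
Compare {W-α, W-γ}: its best feasible assignment gives total 328.
Compare {W-β, W-γ, W-δ}: its best feasible assignment gives total 361.
Every other set of open sites that can feasibly serve all demand totals ≥ 328 even under its best assignment. Minimum: 312.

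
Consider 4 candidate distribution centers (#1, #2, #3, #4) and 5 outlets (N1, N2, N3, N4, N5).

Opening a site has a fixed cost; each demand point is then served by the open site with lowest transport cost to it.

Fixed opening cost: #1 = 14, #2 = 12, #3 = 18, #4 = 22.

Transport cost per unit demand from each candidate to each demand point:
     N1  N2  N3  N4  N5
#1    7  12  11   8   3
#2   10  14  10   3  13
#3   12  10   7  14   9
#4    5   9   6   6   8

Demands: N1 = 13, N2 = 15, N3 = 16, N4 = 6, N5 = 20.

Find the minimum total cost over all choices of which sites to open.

422

Open {#1, #2, #4}: assign each demand point to its cheapest open site.
  N1→#4 13×5=65, N2→#4 15×9=135, N3→#4 16×6=96, N4→#2 6×3=18, N5→#1 20×3=60
  transport cost 374, fixed 48 → total 422.
Compare {#1, #4}: transport cost 392 + fixed 36 = 428.
Compare {#1, #2, #3, #4}: transport cost 374 + fixed 66 = 440.
Compare {#1, #3, #4}: transport cost 392 + fixed 54 = 446.
All other subsets cost ≥ 428. Minimum total cost: 422.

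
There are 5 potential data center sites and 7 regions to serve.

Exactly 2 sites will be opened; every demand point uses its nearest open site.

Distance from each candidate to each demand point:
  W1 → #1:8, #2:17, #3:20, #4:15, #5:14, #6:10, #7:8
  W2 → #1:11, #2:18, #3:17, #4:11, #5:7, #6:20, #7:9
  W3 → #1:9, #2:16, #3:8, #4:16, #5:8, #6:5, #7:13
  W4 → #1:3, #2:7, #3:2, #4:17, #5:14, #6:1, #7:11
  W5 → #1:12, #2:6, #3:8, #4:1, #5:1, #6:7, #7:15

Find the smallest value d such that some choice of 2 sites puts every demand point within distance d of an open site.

Open {W1, W5}.
  Farthest demand point is #1 at distance 8 (to W1); all others are ≤ 8.
With {W2, W4} the worst case is 11.
With {W2, W5} the worst case is 11.
No size-2 selection achieves below 8.

8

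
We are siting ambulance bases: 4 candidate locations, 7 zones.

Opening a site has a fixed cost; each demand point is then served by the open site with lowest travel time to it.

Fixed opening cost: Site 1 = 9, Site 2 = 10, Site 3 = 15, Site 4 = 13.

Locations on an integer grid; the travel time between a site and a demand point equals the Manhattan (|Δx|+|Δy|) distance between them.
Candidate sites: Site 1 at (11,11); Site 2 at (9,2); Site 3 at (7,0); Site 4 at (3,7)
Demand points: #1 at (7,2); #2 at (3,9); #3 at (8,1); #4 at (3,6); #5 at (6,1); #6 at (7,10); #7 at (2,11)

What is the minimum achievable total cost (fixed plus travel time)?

Open {Site 2, Site 4}: assign each demand point to its cheapest open site.
  #1→Site 2 2, #2→Site 4 2, #3→Site 2 2, #4→Site 4 1, #5→Site 2 4, #6→Site 4 7, #7→Site 4 5
  travel time 23, fixed 23 → total 46.
Compare {Site 3, Site 4}: travel time 21 + fixed 28 = 49.
Compare {Site 1, Site 2, Site 4}: travel time 21 + fixed 32 = 53.
Compare {Site 1, Site 3, Site 4}: travel time 19 + fixed 37 = 56.
All other subsets cost ≥ 49. Minimum total cost: 46.

46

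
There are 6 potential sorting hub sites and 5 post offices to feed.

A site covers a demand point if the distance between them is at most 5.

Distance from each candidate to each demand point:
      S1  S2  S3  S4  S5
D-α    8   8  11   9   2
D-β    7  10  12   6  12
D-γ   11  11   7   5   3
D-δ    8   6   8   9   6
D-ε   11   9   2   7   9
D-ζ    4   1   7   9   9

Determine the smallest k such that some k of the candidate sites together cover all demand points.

3

Coverage sets (demand points within 5 of each site):
  D-α: {S5}
  D-β: {}
  D-γ: {S4, S5}
  D-δ: {}
  D-ε: {S3}
  D-ζ: {S1, S2}
No 2 sites suffice: every size-2 union leaves at least one demand point uncovered.
But {D-γ, D-ε, D-ζ} covers everything, so the minimum is 3.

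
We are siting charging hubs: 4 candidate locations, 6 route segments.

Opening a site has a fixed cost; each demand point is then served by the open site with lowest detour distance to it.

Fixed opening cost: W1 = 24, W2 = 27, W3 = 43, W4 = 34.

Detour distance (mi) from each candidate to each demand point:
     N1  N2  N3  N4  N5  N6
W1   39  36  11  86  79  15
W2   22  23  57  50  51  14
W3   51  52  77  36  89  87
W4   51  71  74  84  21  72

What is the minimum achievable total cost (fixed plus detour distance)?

Open {W1, W2}: assign each demand point to its cheapest open site.
  N1→W2 22, N2→W2 23, N3→W1 11, N4→W2 50, N5→W2 51, N6→W2 14
  detour distance 171, fixed 51 → total 222.
Compare {W1, W2, W4}: detour distance 141 + fixed 85 = 226.
Compare {W2}: detour distance 217 + fixed 27 = 244.
Compare {W2, W4}: detour distance 187 + fixed 61 = 248.
All other subsets cost ≥ 226. Minimum total cost: 222.

222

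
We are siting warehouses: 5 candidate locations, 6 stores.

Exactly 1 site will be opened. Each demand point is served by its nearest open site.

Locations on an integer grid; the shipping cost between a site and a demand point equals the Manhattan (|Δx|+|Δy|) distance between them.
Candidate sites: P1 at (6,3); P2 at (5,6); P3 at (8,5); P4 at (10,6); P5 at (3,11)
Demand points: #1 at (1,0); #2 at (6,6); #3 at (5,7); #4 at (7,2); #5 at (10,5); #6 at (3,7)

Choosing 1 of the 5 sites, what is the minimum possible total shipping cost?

27

Open {P2}.
  #1→P2 10, #2→P2 1, #3→P2 1, #4→P2 6, #5→P2 6, #6→P2 3  ⇒ total 27.
Compare {P1}: total 31.
Compare {P3}: total 33.
No size-1 selection does better; minimum is 27.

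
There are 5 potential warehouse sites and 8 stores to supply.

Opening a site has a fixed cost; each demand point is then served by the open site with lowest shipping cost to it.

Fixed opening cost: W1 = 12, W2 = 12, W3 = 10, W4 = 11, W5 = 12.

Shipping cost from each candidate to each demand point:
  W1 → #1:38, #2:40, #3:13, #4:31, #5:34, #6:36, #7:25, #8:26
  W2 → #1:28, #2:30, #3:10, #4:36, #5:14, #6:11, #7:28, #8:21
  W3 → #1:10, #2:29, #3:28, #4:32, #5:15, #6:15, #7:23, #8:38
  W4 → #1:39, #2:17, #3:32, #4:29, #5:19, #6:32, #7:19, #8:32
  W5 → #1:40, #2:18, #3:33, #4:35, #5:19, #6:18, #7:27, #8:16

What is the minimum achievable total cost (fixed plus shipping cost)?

Open {W2, W3, W4}: assign each demand point to its cheapest open site.
  #1→W3 10, #2→W4 17, #3→W2 10, #4→W4 29, #5→W2 14, #6→W2 11, #7→W4 19, #8→W2 21
  shipping cost 131, fixed 33 → total 164.
Compare {W2, W3, W5}: shipping cost 134 + fixed 34 = 168.
Compare {W2, W3, W4, W5}: shipping cost 126 + fixed 45 = 171.
Compare {W2, W3}: shipping cost 150 + fixed 22 = 172.
All other subsets cost ≥ 168. Minimum total cost: 164.

164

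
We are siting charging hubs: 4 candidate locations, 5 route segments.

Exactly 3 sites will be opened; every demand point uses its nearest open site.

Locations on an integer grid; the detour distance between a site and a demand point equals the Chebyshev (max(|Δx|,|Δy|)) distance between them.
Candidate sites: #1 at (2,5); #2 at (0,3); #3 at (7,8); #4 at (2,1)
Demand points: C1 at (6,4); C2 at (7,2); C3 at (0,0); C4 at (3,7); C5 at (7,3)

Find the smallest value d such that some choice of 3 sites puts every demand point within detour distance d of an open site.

Open {#1, #2, #3}.
  Farthest demand point is C2 at detour distance 5 (to #1); all others are ≤ 5.
With {#1, #2, #4} the worst case is 5.
With {#1, #3, #4} the worst case is 5.
No size-3 selection achieves below 5.

5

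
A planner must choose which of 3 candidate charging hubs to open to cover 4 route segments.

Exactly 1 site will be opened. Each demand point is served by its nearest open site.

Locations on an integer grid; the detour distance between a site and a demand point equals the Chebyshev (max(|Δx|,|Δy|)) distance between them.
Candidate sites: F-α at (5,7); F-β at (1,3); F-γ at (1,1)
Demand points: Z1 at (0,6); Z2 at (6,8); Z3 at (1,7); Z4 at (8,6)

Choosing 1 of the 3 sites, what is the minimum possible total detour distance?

13

Open {F-α}.
  Z1→F-α 5, Z2→F-α 1, Z3→F-α 4, Z4→F-α 3  ⇒ total 13.
Compare {F-β}: total 19.
Compare {F-γ}: total 25.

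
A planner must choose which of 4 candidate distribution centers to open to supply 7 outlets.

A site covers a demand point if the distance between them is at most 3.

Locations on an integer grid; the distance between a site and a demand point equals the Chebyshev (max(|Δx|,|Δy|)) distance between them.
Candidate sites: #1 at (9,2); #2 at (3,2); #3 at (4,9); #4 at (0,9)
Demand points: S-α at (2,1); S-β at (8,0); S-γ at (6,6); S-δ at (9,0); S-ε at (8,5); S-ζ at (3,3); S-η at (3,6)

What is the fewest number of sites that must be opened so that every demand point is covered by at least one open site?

Coverage sets (demand points within 3 of each site):
  #1: {S-β, S-δ, S-ε}
  #2: {S-α, S-ζ}
  #3: {S-γ, S-η}
  #4: {S-η}
No 2 sites suffice: every size-2 union leaves at least one demand point uncovered.
But {#1, #2, #3} covers everything, so the minimum is 3.

3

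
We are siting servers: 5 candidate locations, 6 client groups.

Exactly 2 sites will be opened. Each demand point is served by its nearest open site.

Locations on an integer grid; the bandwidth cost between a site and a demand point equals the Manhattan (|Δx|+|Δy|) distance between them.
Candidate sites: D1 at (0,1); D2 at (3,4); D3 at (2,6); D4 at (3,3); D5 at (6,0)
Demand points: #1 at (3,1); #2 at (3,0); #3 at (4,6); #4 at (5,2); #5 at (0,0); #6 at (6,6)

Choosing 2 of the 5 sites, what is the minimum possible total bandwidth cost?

Open {D1, D4}.
  #1→D4 2, #2→D4 3, #3→D4 4, #4→D4 3, #5→D1 1, #6→D4 6  ⇒ total 19.
Compare {D1, D2}: total 20.
Compare {D1, D3}: total 20.
No size-2 selection does better; minimum is 19.

19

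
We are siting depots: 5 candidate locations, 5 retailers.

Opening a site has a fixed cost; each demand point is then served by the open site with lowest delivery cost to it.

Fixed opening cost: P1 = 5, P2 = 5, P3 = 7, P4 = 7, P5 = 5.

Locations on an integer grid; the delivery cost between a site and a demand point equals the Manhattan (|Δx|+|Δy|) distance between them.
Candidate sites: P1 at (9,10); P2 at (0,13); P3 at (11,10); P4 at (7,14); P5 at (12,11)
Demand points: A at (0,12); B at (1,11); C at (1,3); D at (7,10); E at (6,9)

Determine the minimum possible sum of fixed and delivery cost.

31

Open {P1, P2}: assign each demand point to its cheapest open site.
  A→P2 1, B→P2 3, C→P2 11, D→P1 2, E→P1 4
  delivery cost 21, fixed 10 → total 31.
Compare {P1, P2, P5}: delivery cost 21 + fixed 15 = 36.
Compare {P2, P3}: delivery cost 25 + fixed 12 = 37.
Compare {P2, P4}: delivery cost 25 + fixed 12 = 37.
All other subsets cost ≥ 36. Minimum total cost: 31.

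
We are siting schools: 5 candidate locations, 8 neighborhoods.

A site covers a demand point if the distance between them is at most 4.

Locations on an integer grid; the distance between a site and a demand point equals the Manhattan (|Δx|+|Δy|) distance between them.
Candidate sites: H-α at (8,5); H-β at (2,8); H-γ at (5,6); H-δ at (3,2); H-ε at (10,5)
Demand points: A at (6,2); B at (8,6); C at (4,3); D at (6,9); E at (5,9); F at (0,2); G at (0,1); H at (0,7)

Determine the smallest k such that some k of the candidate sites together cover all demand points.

3

Coverage sets (demand points within 4 of each site):
  H-α: {B}
  H-β: {E, H}
  H-γ: {B, C, D, E}
  H-δ: {A, C, F, G}
  H-ε: {B}
No 2 sites suffice: every size-2 union leaves at least one demand point uncovered.
But {H-β, H-γ, H-δ} covers everything, so the minimum is 3.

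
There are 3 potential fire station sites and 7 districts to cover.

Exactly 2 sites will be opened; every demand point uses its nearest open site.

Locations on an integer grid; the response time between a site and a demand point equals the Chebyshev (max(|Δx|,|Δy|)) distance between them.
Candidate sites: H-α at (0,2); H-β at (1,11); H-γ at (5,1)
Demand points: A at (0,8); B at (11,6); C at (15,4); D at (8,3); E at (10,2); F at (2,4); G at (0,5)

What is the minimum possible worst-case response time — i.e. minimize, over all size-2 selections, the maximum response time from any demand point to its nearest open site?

Open {H-α, H-γ}.
  Farthest demand point is C at response time 10 (to H-γ); all others are ≤ 10.
With {H-β, H-γ} the worst case is 10.
With {H-α, H-β} the worst case is 14.
No size-2 selection achieves below 10.

10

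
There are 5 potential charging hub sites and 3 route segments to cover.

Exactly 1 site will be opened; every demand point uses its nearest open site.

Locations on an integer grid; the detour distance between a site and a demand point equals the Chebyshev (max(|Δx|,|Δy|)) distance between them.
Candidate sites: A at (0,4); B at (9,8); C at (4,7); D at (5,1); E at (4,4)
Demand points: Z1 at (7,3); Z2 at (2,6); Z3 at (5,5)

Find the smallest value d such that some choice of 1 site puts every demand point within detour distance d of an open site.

3

Open {E}.
  Farthest demand point is Z1 at detour distance 3 (to E); all others are ≤ 3.
With {C} the worst case is 4.
With {D} the worst case is 5.
No size-1 selection achieves below 3.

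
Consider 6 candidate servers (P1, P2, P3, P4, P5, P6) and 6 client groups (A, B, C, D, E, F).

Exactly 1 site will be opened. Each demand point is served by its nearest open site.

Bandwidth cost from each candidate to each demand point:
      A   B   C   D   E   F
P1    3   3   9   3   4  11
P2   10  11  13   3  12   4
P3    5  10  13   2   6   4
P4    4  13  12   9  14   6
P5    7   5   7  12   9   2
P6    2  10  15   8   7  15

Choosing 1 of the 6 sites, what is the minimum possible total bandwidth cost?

33

Open {P1}.
  A→P1 3, B→P1 3, C→P1 9, D→P1 3, E→P1 4, F→P1 11  ⇒ total 33.
Compare {P3}: total 40.
Compare {P5}: total 42.
No size-1 selection does better; minimum is 33.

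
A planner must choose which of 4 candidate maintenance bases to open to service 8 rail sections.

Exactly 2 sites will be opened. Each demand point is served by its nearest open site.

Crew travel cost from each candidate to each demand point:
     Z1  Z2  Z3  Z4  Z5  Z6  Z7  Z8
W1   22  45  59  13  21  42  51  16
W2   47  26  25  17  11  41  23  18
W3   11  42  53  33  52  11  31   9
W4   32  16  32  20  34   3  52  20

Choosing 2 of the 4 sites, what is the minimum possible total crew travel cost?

Open {W2, W3}.
  Z1→W3 11, Z2→W2 26, Z3→W2 25, Z4→W2 17, Z5→W2 11, Z6→W3 11, Z7→W2 23, Z8→W3 9  ⇒ total 133.
Compare {W2, W4}: total 145.
Compare {W3, W4}: total 156.
No size-2 selection does better; minimum is 133.

133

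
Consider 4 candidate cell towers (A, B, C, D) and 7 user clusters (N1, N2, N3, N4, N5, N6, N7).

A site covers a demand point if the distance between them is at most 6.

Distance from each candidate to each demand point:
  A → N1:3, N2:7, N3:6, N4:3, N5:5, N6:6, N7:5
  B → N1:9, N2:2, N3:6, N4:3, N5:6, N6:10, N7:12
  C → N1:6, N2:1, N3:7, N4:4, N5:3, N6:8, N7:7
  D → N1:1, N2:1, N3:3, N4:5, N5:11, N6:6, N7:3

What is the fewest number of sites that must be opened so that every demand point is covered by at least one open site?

Coverage sets (demand points within 6 of each site):
  A: {N1, N3, N4, N5, N6, N7}
  B: {N2, N3, N4, N5}
  C: {N1, N2, N4, N5}
  D: {N1, N2, N3, N4, N6, N7}
No single site covers all 7 demand points.
But {A, B} covers everything, so the minimum is 2.

2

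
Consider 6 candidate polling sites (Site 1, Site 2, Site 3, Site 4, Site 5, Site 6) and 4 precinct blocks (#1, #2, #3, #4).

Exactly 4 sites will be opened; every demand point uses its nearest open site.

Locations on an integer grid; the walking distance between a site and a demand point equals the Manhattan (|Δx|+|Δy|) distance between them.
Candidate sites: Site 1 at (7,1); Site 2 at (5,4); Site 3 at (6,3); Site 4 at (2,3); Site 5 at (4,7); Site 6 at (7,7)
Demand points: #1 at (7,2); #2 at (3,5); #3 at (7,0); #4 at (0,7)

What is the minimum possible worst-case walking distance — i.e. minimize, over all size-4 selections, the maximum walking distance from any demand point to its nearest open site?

Open {Site 1, Site 2, Site 3, Site 5}.
  Farthest demand point is #4 at walking distance 4 (to Site 5); all others are ≤ 4.
With {Site 1, Site 2, Site 4, Site 5} the worst case is 4.
With {Site 1, Site 2, Site 5, Site 6} the worst case is 4.
No size-4 selection achieves below 4.

4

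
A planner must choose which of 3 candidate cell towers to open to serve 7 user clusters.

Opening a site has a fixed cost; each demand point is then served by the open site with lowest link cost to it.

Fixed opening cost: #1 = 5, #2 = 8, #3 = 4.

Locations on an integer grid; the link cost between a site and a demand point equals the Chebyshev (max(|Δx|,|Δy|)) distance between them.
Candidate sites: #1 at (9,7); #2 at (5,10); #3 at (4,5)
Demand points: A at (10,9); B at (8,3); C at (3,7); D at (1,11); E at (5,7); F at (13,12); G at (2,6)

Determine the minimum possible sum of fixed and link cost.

32

Open {#1, #3}: assign each demand point to its cheapest open site.
  A→#1 2, B→#1 4, C→#3 2, D→#3 6, E→#3 2, F→#1 5, G→#3 2
  link cost 23, fixed 9 → total 32.
Compare {#3}: link cost 31 + fixed 4 = 35.
Compare {#1, #2}: link cost 25 + fixed 13 = 38.
Compare {#1, #2, #3}: link cost 21 + fixed 17 = 38.
All other subsets cost ≥ 35. Minimum total cost: 32.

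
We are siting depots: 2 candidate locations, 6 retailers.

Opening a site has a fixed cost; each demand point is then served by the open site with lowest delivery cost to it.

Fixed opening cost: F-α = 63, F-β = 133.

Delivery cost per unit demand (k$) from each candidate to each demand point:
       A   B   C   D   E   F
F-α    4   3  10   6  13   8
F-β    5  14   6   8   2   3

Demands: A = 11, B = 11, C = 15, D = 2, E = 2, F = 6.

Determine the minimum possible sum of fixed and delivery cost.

Open {F-α}: assign each demand point to its cheapest open site.
  A→F-α 11×4=44, B→F-α 11×3=33, C→F-α 15×10=150, D→F-α 2×6=12, E→F-α 2×13=26, F→F-α 6×8=48
  delivery cost 313, fixed 63 → total 376.
Compare {F-α, F-β}: delivery cost 201 + fixed 196 = 397.
Compare {F-β}: delivery cost 337 + fixed 133 = 470.

376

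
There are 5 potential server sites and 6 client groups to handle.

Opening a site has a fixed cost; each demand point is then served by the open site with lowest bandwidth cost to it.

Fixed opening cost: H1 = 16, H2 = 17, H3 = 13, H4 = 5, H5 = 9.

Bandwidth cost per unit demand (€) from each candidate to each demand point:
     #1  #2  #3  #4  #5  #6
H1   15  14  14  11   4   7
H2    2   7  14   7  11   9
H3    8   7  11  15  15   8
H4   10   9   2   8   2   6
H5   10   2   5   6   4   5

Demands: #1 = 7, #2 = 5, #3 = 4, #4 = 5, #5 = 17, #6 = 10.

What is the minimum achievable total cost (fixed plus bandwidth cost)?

Open {H2, H4, H5}: assign each demand point to its cheapest open site.
  #1→H2 7×2=14, #2→H5 5×2=10, #3→H4 4×2=8, #4→H5 5×6=30, #5→H4 17×2=34, #6→H5 10×5=50
  bandwidth cost 146, fixed 31 → total 177.
Compare {H2, H3, H4, H5}: bandwidth cost 146 + fixed 44 = 190.
Compare {H1, H2, H4, H5}: bandwidth cost 146 + fixed 47 = 193.
Compare {H1, H2, H3, H4, H5}: bandwidth cost 146 + fixed 60 = 206.
All other subsets cost ≥ 190. Minimum total cost: 177.

177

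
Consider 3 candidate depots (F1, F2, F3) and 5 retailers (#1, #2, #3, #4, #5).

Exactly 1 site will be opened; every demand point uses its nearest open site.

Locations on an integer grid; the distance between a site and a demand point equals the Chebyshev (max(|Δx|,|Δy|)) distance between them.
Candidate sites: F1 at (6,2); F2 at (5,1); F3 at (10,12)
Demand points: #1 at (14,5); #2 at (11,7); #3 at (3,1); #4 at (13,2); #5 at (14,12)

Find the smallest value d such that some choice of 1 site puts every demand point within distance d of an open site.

10

Open {F1}.
  Farthest demand point is #5 at distance 10 (to F1); all others are ≤ 10.
With {F2} the worst case is 11.
With {F3} the worst case is 11.
No size-1 selection achieves below 10.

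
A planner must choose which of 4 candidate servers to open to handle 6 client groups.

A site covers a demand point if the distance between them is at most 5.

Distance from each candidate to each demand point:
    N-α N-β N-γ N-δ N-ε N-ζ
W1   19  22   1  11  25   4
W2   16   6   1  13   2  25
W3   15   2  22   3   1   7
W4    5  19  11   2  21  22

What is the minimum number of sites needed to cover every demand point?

3

Coverage sets (demand points within 5 of each site):
  W1: {N-γ, N-ζ}
  W2: {N-γ, N-ε}
  W3: {N-β, N-δ, N-ε}
  W4: {N-α, N-δ}
No 2 sites suffice: every size-2 union leaves at least one demand point uncovered.
But {W1, W3, W4} covers everything, so the minimum is 3.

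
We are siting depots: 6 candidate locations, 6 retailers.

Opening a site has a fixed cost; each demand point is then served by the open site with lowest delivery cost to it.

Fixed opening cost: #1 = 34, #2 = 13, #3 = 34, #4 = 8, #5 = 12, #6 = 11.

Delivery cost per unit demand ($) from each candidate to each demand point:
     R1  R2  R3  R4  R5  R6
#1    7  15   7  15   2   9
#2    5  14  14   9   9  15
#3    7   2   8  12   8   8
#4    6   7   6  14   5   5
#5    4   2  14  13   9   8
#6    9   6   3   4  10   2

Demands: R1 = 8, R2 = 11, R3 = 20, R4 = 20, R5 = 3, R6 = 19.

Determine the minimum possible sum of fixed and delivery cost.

Open {#4, #5, #6}: assign each demand point to its cheapest open site.
  R1→#5 8×4=32, R2→#5 11×2=22, R3→#6 20×3=60, R4→#6 20×4=80, R5→#4 3×5=15, R6→#6 19×2=38
  delivery cost 247, fixed 31 → total 278.
Compare {#5, #6}: delivery cost 259 + fixed 23 = 282.
Compare {#2, #4, #5, #6}: delivery cost 247 + fixed 44 = 291.
Compare {#1, #5, #6}: delivery cost 238 + fixed 57 = 295.
All other subsets cost ≥ 282. Minimum total cost: 278.

278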